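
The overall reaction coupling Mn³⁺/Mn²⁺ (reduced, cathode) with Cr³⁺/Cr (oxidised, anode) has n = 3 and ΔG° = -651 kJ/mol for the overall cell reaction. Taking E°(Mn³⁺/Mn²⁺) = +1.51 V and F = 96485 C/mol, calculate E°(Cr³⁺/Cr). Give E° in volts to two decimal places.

-0.74 V

E°cell = −ΔG°/(nF) = −(-651×10³)/((3)(96485)) = +2.249 V.
Since Mn³⁺/Mn²⁺ is the cathode and Cr³⁺/Cr the anode, E°cell = E°(Mn³⁺/Mn²⁺) − E°(Cr³⁺/Cr).
So E°(Cr³⁺/Cr) = E°(Mn³⁺/Mn²⁺) − E°cell = (+1.51) − (+2.249) = -0.74 V.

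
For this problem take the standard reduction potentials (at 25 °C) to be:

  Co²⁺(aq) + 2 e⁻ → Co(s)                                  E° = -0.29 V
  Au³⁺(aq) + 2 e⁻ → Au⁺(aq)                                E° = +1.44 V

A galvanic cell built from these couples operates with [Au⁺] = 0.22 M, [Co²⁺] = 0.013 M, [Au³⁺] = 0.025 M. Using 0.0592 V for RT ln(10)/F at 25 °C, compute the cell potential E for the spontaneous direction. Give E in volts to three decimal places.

+1.758 V

Au³⁺/Au⁺ is the cathode (higher E°), Co²⁺/Co the anode: E°cell = +1.44 − (-0.29) = +1.73 V, n = 2.
Overall: Au³⁺(aq) + Co(s) → Au⁺(aq) + Co²⁺(aq)
Q = [Au⁺]·[Co²⁺] / ([Au³⁺]); log Q = -0.942.
E = E° − (0.0592/n) log Q = +1.73 − (0.0592/2)(-0.942) = +1.758 V.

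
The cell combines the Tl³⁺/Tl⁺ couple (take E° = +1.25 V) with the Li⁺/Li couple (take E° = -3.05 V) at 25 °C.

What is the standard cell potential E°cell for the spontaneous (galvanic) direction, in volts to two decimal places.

+4.30 V

The Tl³⁺/Tl⁺ couple has the higher reduction potential, so it is the cathode; Li⁺/Li is oxidised at the anode.
E°cell = E°(cathode) − E°(anode) = (+1.25) − (-3.05) = +4.30 V.
Since E°cell > 0, the reaction is spontaneous under standard conditions.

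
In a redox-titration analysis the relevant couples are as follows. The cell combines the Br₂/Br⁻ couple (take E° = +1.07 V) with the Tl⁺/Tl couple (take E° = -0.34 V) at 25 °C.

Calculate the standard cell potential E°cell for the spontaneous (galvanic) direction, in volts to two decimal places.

+1.41 V

The Br₂/Br⁻ couple has the higher reduction potential, so it is the cathode; Tl⁺/Tl is oxidised at the anode.
E°cell = E°(cathode) − E°(anode) = (+1.07) − (-0.34) = +1.41 V.
Since E°cell > 0, the reaction is spontaneous under standard conditions.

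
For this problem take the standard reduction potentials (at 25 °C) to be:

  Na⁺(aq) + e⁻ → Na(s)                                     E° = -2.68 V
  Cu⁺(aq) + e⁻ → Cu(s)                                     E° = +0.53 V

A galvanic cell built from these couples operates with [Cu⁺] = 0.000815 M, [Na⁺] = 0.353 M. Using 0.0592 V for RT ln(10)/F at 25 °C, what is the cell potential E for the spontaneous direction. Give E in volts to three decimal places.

+3.054 V

Cu⁺/Cu is the cathode (higher E°), Na⁺/Na the anode: E°cell = +0.53 − (-2.68) = +3.21 V, n = 1.
Overall: Cu⁺(aq) + Na(s) → Cu(s) + Na⁺(aq)
Q = [Na⁺] / ([Cu⁺]); log Q = 2.637.
E = E° − (0.0592/n) log Q = +3.21 − (0.0592/1)(2.637) = +3.054 V.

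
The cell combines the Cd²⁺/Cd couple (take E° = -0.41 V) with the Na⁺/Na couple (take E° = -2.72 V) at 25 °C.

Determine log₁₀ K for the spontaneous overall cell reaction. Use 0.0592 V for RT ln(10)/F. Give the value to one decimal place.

Cathode: Cd²⁺/Cd; anode: Na⁺/Na. E°cell = +2.31 V, n = 2.
log K = nE°cell / 0.0592 = (2)(+2.31) / 0.0592 = 78.0.

78.0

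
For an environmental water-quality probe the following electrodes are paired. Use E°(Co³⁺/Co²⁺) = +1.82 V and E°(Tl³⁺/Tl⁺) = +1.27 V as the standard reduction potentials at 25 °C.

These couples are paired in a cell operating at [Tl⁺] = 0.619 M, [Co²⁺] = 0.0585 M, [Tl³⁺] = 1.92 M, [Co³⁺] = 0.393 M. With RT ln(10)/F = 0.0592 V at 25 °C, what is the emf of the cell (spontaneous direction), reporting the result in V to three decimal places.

Co³⁺/Co²⁺ is the cathode (higher E°), Tl³⁺/Tl⁺ the anode: E°cell = +1.82 − (+1.27) = +0.55 V, n = 2.
Overall: 2 Co³⁺(aq) + Tl⁺(aq) → 2 Co²⁺(aq) + Tl³⁺(aq)
Q = [Co²⁺]^2·[Tl³⁺] / ([Co³⁺]^2·[Tl⁺]); log Q = -1.163.
E = E° − (0.0592/n) log Q = +0.55 − (0.0592/2)(-1.163) = +0.584 V.

+0.584 V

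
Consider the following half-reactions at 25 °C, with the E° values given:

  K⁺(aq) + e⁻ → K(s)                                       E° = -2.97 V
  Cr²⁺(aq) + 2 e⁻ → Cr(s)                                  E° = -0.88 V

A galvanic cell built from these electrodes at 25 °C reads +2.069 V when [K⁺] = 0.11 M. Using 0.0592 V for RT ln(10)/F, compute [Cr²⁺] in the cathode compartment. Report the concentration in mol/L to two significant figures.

0.0024 M

Cr²⁺/Cr is the cathode, K⁺/K the anode: E°cell = +2.09 V, n = 2.
Overall reaction: Cr²⁺(aq) + 2 K(s) → Cr(s) + 2 K⁺(aq); Q = [K⁺]^2/[Cr²⁺]^1.
From E = E° − (0.0592/n) log Q: log Q = (E° − E)·n/0.0592 = (+2.09 − (+2.069))·2/0.0592 = 0.7095.
So 1·log[Cr²⁺] = 2·log(0.11) − log Q = -1.9172 − (0.7095) = -2.6267; [Cr²⁺] = 10^(-2.6267) ≈ 0.0024 M.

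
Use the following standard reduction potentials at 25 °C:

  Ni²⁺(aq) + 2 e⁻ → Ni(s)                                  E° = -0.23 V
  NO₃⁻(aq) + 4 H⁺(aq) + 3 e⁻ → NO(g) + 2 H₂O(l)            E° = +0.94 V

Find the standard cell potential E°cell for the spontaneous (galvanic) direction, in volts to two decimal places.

+1.17 V

The NO₃⁻/NO couple has the higher reduction potential, so it is the cathode; Ni²⁺/Ni is oxidised at the anode.
E°cell = E°(cathode) − E°(anode) = (+0.94) − (-0.23) = +1.17 V.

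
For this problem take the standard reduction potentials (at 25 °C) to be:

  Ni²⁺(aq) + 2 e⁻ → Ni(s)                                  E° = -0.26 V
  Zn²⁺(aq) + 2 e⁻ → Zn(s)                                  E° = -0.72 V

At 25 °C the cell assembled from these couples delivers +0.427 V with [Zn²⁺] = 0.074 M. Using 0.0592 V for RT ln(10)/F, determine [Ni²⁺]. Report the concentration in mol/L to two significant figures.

0.0057 M

Ni²⁺/Ni is the cathode, Zn²⁺/Zn the anode: E°cell = +0.46 V, n = 2.
Overall reaction: Ni²⁺(aq) + Zn(s) → Ni(s) + Zn²⁺(aq); Q = [Zn²⁺]^1/[Ni²⁺]^1.
From E = E° − (0.0592/n) log Q: log Q = (E° − E)·n/0.0592 = (+0.46 − (+0.427))·2/0.0592 = 1.1149.
So 1·log[Ni²⁺] = 1·log(0.074) − log Q = -1.1308 − (1.1149) = -2.2457; [Ni²⁺] = 10^(-2.2457) ≈ 0.0057 M.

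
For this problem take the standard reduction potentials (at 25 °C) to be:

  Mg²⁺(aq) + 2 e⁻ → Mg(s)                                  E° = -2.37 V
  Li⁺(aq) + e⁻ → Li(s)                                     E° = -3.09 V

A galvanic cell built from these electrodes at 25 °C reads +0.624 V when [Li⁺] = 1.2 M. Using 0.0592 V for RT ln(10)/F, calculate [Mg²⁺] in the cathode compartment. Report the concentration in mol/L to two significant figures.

Mg²⁺/Mg is the cathode, Li⁺/Li the anode: E°cell = +0.72 V, n = 2.
Overall reaction: Mg²⁺(aq) + 2 Li(s) → Mg(s) + 2 Li⁺(aq); Q = [Li⁺]^2/[Mg²⁺]^1.
From E = E° − (0.0592/n) log Q: log Q = (E° − E)·n/0.0592 = (+0.72 − (+0.624))·2/0.0592 = 3.2432.
So 1·log[Mg²⁺] = 2·log(1.2) − log Q = 0.1584 − (3.2432) = -3.0848; [Mg²⁺] = 10^(-3.0848) ≈ 0.00082 M.

0.00082 M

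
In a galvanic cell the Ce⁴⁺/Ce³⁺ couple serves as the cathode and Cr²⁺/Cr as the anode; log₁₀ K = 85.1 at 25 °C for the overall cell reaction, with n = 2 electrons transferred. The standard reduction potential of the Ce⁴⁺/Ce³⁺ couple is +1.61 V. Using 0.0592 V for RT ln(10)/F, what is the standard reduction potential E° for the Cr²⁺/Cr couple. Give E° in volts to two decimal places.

-0.91 V

E°cell = (0.0592/n)·log K = (0.0592/2)(85.1) = +2.519 V.
Since Ce⁴⁺/Ce³⁺ is the cathode and Cr²⁺/Cr the anode, E°cell = E°(Ce⁴⁺/Ce³⁺) − E°(Cr²⁺/Cr).
So E°(Cr²⁺/Cr) = E°(Ce⁴⁺/Ce³⁺) − E°cell = (+1.61) − (+2.519) = -0.91 V.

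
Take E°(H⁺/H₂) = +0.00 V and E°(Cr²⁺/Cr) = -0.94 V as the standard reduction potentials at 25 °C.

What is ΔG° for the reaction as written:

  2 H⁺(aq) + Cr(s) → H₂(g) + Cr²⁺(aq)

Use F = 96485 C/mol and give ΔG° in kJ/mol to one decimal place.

As written, H⁺/H₂ is reduced (cathode) and Cr²⁺/Cr is oxidised (anode), so E°cell = (+0.00) − (-0.94) = +0.94 V.
Balancing electrons gives n = 2.
ΔG° = −nFE° = −(2)(96485)(+0.94) = -181,392 J = -181.4 kJ/mol.

-181.4 kJ/mol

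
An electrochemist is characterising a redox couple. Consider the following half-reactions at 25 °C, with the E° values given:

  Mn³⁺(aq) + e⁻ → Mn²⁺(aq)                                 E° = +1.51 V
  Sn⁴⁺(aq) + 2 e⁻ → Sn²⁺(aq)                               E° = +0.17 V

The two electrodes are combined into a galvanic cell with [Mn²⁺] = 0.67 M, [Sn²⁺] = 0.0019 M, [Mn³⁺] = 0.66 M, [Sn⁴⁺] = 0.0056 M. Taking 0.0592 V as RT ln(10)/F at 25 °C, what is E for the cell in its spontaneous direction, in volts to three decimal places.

Mn³⁺/Mn²⁺ is the cathode (higher E°), Sn⁴⁺/Sn²⁺ the anode: E°cell = +1.51 − (+0.17) = +1.34 V, n = 2.
Overall: 2 Mn³⁺(aq) + Sn²⁺(aq) → 2 Mn²⁺(aq) + Sn⁴⁺(aq)
Q = [Mn²⁺]^2·[Sn⁴⁺] / ([Mn³⁺]^2·[Sn²⁺]); log Q = 0.482.
E = E° − (0.0592/n) log Q = +1.34 − (0.0592/2)(0.482) = +1.326 V.

+1.326 V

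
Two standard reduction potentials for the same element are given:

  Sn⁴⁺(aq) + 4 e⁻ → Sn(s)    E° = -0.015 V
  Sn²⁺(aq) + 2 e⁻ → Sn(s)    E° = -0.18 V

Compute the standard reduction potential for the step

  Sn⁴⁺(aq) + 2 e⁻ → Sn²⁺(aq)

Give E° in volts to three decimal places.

Sequential free energies add, so n₃E°₃ = n₁E°₁ + n₂E°₂.
With n₃ = 4, and the known step contributing 2×(-0.18) V, the unknown satisfies 2·E° = 4×(-0.015) − 2×(-0.18) = +0.300.
E° = +0.300 / 2 = +0.150 V.

+0.150 V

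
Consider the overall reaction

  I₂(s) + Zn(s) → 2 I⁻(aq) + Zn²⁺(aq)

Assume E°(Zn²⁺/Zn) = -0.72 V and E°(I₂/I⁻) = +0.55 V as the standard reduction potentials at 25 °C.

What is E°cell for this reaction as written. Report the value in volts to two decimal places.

The I₂/I⁻ couple has the higher reduction potential, so it is the cathode; Zn²⁺/Zn is oxidised at the anode.
E°cell = E°(cathode) − E°(anode) = (+0.55) − (-0.72) = +1.27 V.

+1.27 V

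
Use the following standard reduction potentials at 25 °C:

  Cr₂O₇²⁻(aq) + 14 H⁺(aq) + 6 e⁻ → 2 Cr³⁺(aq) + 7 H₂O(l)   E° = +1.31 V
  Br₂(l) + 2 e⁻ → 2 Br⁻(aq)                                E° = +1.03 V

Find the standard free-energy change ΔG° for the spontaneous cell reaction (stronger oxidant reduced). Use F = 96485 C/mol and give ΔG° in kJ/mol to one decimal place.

Cr₂O₇²⁻/Cr³⁺ (E° = +1.31 V) is the cathode; Br₂/Br⁻ (E° = +1.03 V) is the anode, so E°cell = +0.28 V.
Balancing electrons gives n = 6 (lcm of 6 and 2).
ΔG° = −nFE° = −(6)(96485)(+0.28) = -162,095 J = -162.1 kJ/mol.

-162.1 kJ/mol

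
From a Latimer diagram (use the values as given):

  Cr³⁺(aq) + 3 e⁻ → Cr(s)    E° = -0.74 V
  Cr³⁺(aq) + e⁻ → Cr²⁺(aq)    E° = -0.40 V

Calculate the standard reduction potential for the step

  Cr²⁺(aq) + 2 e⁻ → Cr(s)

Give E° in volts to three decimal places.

Sequential free energies add, so n₃E°₃ = n₁E°₁ + n₂E°₂.
With n₃ = 3, and the known step contributing 1×(-0.40) V, the unknown satisfies 2·E° = 3×(-0.74) − 1×(-0.40) = -1.820.
E° = -1.820 / 2 = -0.910 V.

-0.910 V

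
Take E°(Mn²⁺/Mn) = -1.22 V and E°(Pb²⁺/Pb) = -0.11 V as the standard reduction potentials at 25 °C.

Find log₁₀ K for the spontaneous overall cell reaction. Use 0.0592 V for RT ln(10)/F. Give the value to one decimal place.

Cathode: Pb²⁺/Pb; anode: Mn²⁺/Mn. E°cell = +1.11 V, n = 2.
log K = nE°cell / 0.0592 = (2)(+1.11) / 0.0592 = 37.5.

37.5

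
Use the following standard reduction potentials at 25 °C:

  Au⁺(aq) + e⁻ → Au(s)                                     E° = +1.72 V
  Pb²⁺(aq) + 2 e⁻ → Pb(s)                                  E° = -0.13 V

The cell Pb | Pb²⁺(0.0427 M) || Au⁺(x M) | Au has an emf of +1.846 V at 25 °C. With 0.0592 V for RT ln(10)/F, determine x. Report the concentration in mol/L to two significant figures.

Au⁺/Au is the cathode, Pb²⁺/Pb the anode: E°cell = +1.85 V, n = 2.
Overall reaction: 2 Au⁺(aq) + Pb(s) → 2 Au(s) + Pb²⁺(aq); Q = [Pb²⁺]^1/[Au⁺]^2.
From E = E° − (0.0592/n) log Q: log Q = (E° − E)·n/0.0592 = (+1.85 − (+1.846))·2/0.0592 = 0.1351.
So 2·log[Au⁺] = 1·log(0.0427) − log Q = -1.3696 − (0.1351) = -1.5047; log[Au⁺] = -1.5047 / 2 = -0.7523; [Au⁺] = 10^(-0.7523) ≈ 0.18 M.

0.18 M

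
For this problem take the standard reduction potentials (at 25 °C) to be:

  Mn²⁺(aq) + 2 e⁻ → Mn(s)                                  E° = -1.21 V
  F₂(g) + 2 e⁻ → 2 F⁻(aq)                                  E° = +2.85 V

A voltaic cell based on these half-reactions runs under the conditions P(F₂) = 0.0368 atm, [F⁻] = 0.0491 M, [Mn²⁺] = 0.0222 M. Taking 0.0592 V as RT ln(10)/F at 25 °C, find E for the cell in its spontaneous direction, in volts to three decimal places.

F₂/F⁻ is the cathode (higher E°), Mn²⁺/Mn the anode: E°cell = +2.85 − (-1.21) = +4.06 V, n = 2.
Overall: F₂(g) + Mn(s) → 2 F⁻(aq) + Mn²⁺(aq)
Q = [F⁻]^2·[Mn²⁺] / (P(F₂)); log Q = -2.837.
E = E° − (0.0592/n) log Q = +4.06 − (0.0592/2)(-2.837) = +4.144 V.

+4.144 V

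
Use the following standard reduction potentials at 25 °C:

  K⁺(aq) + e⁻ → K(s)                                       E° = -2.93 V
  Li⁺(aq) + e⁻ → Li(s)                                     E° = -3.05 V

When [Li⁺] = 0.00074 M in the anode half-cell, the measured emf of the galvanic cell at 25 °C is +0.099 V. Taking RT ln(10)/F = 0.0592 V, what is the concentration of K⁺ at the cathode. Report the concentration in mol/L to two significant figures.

K⁺/K is the cathode, Li⁺/Li the anode: E°cell = +0.12 V, n = 1.
Overall reaction: K⁺(aq) + Li(s) → K(s) + Li⁺(aq); Q = [Li⁺]^1/[K⁺]^1.
From E = E° − (0.0592/n) log Q: log Q = (E° − E)·n/0.0592 = (+0.12 − (+0.099))·1/0.0592 = 0.3547.
So 1·log[K⁺] = 1·log(0.00074) − log Q = -3.1308 − (0.3547) = -3.4855; [K⁺] = 10^(-3.4855) ≈ 0.00033 M.

0.00033 M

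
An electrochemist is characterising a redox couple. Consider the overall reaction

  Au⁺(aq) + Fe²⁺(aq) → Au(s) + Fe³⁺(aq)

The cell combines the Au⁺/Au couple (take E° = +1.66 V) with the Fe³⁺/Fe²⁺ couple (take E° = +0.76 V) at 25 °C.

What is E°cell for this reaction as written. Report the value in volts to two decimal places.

+0.90 V

The Au⁺/Au couple has the higher reduction potential, so it is the cathode; Fe³⁺/Fe²⁺ is oxidised at the anode.
E°cell = E°(cathode) − E°(anode) = (+1.66) − (+0.76) = +0.90 V.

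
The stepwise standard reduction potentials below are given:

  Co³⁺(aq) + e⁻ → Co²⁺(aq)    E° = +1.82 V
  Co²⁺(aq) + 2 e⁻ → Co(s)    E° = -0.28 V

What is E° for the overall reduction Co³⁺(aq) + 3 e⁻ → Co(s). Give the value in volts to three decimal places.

Since ΔG° = −nFE° is additive over sequential reductions, n₃E°₃ = n₁E°₁ + n₂E°₂.
E°₃ = (1×+1.82 + 2×-0.28) / 3 = (+1.260) / 3 = +0.420 V.

+0.420 V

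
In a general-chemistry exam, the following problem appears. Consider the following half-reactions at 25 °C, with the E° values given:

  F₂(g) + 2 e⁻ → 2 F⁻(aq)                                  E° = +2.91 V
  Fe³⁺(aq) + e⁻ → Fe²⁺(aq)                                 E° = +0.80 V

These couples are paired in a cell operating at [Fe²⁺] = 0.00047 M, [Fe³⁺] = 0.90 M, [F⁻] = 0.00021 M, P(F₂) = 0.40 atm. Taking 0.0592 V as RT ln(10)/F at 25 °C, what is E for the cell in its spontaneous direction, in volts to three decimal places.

F₂/F⁻ is the cathode (higher E°), Fe³⁺/Fe²⁺ the anode: E°cell = +2.91 − (+0.80) = +2.11 V, n = 2.
Overall: F₂(g) + 2 Fe²⁺(aq) → 2 F⁻(aq) + 2 Fe³⁺(aq)
Q = [F⁻]^2·[Fe³⁺]^2 / (P(F₂)·[Fe²⁺]^2); log Q = -0.393.
E = E° − (0.0592/n) log Q = +2.11 − (0.0592/2)(-0.393) = +2.122 V.

+2.122 V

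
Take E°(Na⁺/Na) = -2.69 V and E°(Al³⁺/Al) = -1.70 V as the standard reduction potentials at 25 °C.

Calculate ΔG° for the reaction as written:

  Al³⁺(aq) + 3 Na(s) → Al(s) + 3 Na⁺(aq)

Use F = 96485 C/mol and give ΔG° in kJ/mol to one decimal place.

-286.6 kJ/mol

As written, Al³⁺/Al is reduced (cathode) and Na⁺/Na is oxidised (anode), so E°cell = (-1.70) − (-2.69) = +0.99 V.
Balancing electrons gives n = 3.
ΔG° = −nFE° = −(3)(96485)(+0.99) = -286,560 J = -286.6 kJ/mol.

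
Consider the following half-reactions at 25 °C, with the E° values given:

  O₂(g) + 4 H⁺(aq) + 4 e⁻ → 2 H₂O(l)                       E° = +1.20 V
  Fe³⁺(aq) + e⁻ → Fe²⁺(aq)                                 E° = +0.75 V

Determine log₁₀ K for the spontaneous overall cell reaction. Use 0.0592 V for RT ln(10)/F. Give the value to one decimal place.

30.4

Cathode: O₂/H₂O; anode: Fe³⁺/Fe²⁺. E°cell = +0.45 V, n = 4.
log K = nE°cell / 0.0592 = (4)(+0.45) / 0.0592 = 30.4.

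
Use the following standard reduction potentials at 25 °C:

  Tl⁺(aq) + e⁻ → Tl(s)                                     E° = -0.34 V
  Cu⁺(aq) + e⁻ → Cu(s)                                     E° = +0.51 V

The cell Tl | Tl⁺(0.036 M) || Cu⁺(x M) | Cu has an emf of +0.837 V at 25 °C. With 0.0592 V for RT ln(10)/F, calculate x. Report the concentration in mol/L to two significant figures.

Cu⁺/Cu is the cathode, Tl⁺/Tl the anode: E°cell = +0.85 V, n = 1.
Overall reaction: Cu⁺(aq) + Tl(s) → Cu(s) + Tl⁺(aq); Q = [Tl⁺]^1/[Cu⁺]^1.
From E = E° − (0.0592/n) log Q: log Q = (E° − E)·n/0.0592 = (+0.85 − (+0.837))·1/0.0592 = 0.2196.
So 1·log[Cu⁺] = 1·log(0.036) − log Q = -1.4437 − (0.2196) = -1.6633; [Cu⁺] = 10^(-1.6633) ≈ 0.022 M.

0.022 M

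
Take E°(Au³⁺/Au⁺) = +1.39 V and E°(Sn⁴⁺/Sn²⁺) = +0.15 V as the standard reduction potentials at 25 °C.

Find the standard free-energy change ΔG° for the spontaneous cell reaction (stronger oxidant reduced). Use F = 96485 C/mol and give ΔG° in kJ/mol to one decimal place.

Au³⁺/Au⁺ (E° = +1.39 V) is the cathode; Sn⁴⁺/Sn²⁺ (E° = +0.15 V) is the anode, so E°cell = +1.24 V.
Balancing electrons gives n = 2 (lcm of 2 and 2).
ΔG° = −nFE° = −(2)(96485)(+1.24) = -239,283 J = -239.3 kJ/mol.

-239.3 kJ/mol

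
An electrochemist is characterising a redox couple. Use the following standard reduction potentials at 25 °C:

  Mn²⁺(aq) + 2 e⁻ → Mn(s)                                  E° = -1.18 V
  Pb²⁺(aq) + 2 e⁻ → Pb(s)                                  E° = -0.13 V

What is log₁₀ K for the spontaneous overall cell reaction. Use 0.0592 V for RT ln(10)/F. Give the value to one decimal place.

35.5

Cathode: Pb²⁺/Pb; anode: Mn²⁺/Mn. E°cell = +1.05 V, n = 2.
log K = nE°cell / 0.0592 = (2)(+1.05) / 0.0592 = 35.5.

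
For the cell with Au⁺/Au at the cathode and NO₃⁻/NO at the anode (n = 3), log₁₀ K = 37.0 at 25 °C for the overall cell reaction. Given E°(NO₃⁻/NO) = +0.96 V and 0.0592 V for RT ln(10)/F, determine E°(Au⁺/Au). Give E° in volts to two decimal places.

E°cell = (0.0592/n)·log K = (0.0592/3)(37.0) = +0.730 V.
Since Au⁺/Au is the cathode and NO₃⁻/NO the anode, E°cell = E°(Au⁺/Au) − E°(NO₃⁻/NO).
So E°(Au⁺/Au) = E°cell + E°(NO₃⁻/NO) = +0.730 + (+0.96) = +1.69 V.

+1.69 V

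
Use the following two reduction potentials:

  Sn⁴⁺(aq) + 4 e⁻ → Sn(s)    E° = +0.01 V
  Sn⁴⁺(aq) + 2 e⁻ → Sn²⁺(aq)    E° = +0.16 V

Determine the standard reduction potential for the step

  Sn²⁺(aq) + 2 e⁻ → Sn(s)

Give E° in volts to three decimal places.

-0.140 V

Sequential free energies add, so n₃E°₃ = n₁E°₁ + n₂E°₂.
With n₃ = 4, and the known step contributing 2×(+0.16) V, the unknown satisfies 2·E° = 4×(+0.01) − 2×(+0.16) = -0.280.
E° = -0.280 / 2 = -0.140 V.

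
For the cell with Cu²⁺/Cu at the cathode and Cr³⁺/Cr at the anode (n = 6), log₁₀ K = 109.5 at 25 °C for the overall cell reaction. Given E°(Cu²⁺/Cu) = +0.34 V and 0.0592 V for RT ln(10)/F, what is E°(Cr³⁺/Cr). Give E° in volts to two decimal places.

E°cell = (0.0592/n)·log K = (0.0592/6)(109.5) = +1.080 V.
Since Cu²⁺/Cu is the cathode and Cr³⁺/Cr the anode, E°cell = E°(Cu²⁺/Cu) − E°(Cr³⁺/Cr).
So E°(Cr³⁺/Cr) = E°(Cu²⁺/Cu) − E°cell = (+0.34) − (+1.080) = -0.74 V.

-0.74 V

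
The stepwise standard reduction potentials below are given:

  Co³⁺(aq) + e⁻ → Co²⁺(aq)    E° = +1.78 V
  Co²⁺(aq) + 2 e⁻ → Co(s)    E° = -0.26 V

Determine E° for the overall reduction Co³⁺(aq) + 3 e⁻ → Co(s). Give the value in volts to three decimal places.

+0.420 V

Since ΔG° = −nFE° is additive over sequential reductions, n₃E°₃ = n₁E°₁ + n₂E°₂.
E°₃ = (1×+1.78 + 2×-0.26) / 3 = (+1.260) / 3 = +0.420 V.
Simply averaging or adding the two E° values would be wrong; the electron-weighted sum is required.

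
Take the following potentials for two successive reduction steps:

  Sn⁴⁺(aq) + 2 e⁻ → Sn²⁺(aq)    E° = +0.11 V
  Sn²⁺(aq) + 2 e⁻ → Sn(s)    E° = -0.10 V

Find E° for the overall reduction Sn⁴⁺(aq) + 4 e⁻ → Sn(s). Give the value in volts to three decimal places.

Adding the free-energy changes (−nFE°) of the two steps gives −n₃FE°₃ = −n₁FE°₁ − n₂FE°₂.
E°₃ = (2×+0.11 + 2×-0.10) / 4 = (+0.020) / 4 = +0.005 V.

+0.005 V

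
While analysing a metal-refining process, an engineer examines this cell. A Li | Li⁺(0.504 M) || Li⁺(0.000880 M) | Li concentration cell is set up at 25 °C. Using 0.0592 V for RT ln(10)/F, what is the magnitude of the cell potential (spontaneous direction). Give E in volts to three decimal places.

For a concentration cell E°cell = 0. The 0.504 M side is the cathode (reduction is favoured where [Li⁺] is higher).
With n = 1, E = −(0.0592/1) log([Li⁺]ₐₙ/[Li⁺]꜀ₐₜ) = −(0.0592/1) log(0.00088/0.504) = −(0.0592/1)(-2.758) = +0.163 V.

+0.163 V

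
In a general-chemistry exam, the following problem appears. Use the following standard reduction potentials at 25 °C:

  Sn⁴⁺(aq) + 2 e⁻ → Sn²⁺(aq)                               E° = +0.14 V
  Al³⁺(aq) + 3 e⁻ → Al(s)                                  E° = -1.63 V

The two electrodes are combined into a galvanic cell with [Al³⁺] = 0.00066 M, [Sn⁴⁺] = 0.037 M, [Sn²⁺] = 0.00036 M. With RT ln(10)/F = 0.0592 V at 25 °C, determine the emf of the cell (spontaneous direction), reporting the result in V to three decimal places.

+1.892 V

Sn⁴⁺/Sn²⁺ is the cathode (higher E°), Al³⁺/Al the anode: E°cell = +0.14 − (-1.63) = +1.77 V, n = 6.
Overall: 3 Sn⁴⁺(aq) + 2 Al(s) → 3 Sn²⁺(aq) + 2 Al³⁺(aq)
Q = [Sn²⁺]^3·[Al³⁺]^2 / ([Sn⁴⁺]^3); log Q = -12.397.
E = E° − (0.0592/n) log Q = +1.77 − (0.0592/6)(-12.397) = +1.892 V.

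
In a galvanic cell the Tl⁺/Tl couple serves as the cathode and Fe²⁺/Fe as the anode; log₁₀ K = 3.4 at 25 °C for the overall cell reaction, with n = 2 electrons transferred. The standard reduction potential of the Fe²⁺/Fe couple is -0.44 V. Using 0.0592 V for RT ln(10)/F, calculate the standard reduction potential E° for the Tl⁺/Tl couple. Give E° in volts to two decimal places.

-0.34 V

E°cell = (0.0592/n)·log K = (0.0592/2)(3.4) = +0.101 V.
Since Tl⁺/Tl is the cathode and Fe²⁺/Fe the anode, E°cell = E°(Tl⁺/Tl) − E°(Fe²⁺/Fe).
So E°(Tl⁺/Tl) = E°cell + E°(Fe²⁺/Fe) = +0.101 + (-0.44) = -0.34 V.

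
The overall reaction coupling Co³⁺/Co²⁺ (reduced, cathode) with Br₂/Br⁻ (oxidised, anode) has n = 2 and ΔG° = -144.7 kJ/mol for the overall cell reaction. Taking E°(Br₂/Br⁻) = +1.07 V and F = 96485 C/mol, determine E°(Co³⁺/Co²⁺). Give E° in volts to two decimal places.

+1.82 V

E°cell = −ΔG°/(nF) = −(-144.7×10³)/((2)(96485)) = +0.750 V.
Since Co³⁺/Co²⁺ is the cathode and Br₂/Br⁻ the anode, E°cell = E°(Co³⁺/Co²⁺) − E°(Br₂/Br⁻).
So E°(Co³⁺/Co²⁺) = E°cell + E°(Br₂/Br⁻) = +0.750 + (+1.07) = +1.82 V.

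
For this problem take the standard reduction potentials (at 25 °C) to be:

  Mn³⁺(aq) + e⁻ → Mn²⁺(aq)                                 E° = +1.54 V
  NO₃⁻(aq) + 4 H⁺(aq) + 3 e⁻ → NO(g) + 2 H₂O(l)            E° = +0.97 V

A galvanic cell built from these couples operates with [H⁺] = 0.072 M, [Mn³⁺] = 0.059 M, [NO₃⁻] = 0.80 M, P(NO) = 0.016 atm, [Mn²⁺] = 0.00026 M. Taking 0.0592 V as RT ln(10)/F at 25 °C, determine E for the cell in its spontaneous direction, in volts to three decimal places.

Mn³⁺/Mn²⁺ is the cathode (higher E°), NO₃⁻/NO the anode: E°cell = +1.54 − (+0.97) = +0.57 V, n = 3.
Overall: 3 Mn³⁺(aq) + NO(g) + 2 H₂O(l) → 3 Mn²⁺(aq) + NO₃⁻(aq) + 4 H⁺(aq)
Q = [Mn²⁺]^3·[NO₃⁻]·[H⁺]^4 / ([Mn³⁺]^3·P(NO)); log Q = -9.939.
E = E° − (0.0592/n) log Q = +0.57 − (0.0592/3)(-9.939) = +0.766 V.

+0.766 V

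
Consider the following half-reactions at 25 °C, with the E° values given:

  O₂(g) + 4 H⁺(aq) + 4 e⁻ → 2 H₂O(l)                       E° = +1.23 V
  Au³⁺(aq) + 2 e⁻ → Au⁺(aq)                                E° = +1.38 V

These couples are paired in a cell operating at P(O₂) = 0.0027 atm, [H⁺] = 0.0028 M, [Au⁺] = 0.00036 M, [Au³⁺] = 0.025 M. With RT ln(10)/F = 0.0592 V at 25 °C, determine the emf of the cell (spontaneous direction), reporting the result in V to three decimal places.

Au³⁺/Au⁺ is the cathode (higher E°), O₂/H₂O the anode: E°cell = +1.38 − (+1.23) = +0.15 V, n = 4.
Overall: 2 Au³⁺(aq) + 2 H₂O(l) → 2 Au⁺(aq) + O₂(g) + 4 H⁺(aq)
Q = [Au⁺]^2·P(O₂)·[H⁺]^4 / ([Au³⁺]^2); log Q = -16.463.
E = E° − (0.0592/n) log Q = +0.15 − (0.0592/4)(-16.463) = +0.394 V.

+0.394 V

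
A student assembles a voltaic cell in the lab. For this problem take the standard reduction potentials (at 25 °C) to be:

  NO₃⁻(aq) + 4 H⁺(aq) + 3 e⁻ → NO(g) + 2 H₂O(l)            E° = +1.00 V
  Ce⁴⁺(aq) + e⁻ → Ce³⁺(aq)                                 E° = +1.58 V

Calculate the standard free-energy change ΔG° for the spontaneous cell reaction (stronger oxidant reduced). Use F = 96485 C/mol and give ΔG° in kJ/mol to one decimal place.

-167.9 kJ/mol

Ce⁴⁺/Ce³⁺ (E° = +1.58 V) is the cathode; NO₃⁻/NO (E° = +1.00 V) is the anode, so E°cell = +0.58 V.
Balancing electrons gives n = 3 (lcm of 1 and 3).
ΔG° = −nFE° = −(3)(96485)(+0.58) = -167,884 J = -167.9 kJ/mol.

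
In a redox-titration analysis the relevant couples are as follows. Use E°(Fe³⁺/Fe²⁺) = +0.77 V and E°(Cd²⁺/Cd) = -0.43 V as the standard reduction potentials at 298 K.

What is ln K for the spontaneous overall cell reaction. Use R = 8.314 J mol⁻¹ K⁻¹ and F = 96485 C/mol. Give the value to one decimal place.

Cathode: Fe³⁺/Fe²⁺; anode: Cd²⁺/Cd. E°cell = (+0.77) − (-0.43) = +1.20 V, with n = 2.
ΔG° = −nFE° = −RT ln K, so ln K = nFE°/(RT) = (2)(96485)(+1.20) / ((8.314)(298)) = 93.464.

93.5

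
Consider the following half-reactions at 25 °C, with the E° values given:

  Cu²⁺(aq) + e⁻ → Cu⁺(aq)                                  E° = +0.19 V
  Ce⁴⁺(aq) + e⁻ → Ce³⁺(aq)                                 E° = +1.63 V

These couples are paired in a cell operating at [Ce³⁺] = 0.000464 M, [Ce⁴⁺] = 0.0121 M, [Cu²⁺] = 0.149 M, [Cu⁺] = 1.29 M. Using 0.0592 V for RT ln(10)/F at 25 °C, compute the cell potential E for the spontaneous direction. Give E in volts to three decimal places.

+1.579 V

Ce⁴⁺/Ce³⁺ is the cathode (higher E°), Cu²⁺/Cu⁺ the anode: E°cell = +1.63 − (+0.19) = +1.44 V, n = 1.
Overall: Ce⁴⁺(aq) + Cu⁺(aq) → Ce³⁺(aq) + Cu²⁺(aq)
Q = [Ce³⁺]·[Cu²⁺] / ([Ce⁴⁺]·[Cu⁺]); log Q = -2.354.
E = E° − (0.0592/n) log Q = +1.44 − (0.0592/1)(-2.354) = +1.579 V.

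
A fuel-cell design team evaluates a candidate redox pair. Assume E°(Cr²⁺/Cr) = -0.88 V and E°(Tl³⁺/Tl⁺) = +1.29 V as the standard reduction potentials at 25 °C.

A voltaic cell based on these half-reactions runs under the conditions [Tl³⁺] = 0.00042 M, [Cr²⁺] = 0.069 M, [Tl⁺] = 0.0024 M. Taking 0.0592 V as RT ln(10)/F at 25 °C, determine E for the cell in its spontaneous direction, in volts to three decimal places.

+2.182 V

Tl³⁺/Tl⁺ is the cathode (higher E°), Cr²⁺/Cr the anode: E°cell = +1.29 − (-0.88) = +2.17 V, n = 2.
Overall: Tl³⁺(aq) + Cr(s) → Tl⁺(aq) + Cr²⁺(aq)
Q = [Tl⁺]·[Cr²⁺] / ([Tl³⁺]); log Q = -0.404.
E = E° − (0.0592/n) log Q = +2.17 − (0.0592/2)(-0.404) = +2.182 V.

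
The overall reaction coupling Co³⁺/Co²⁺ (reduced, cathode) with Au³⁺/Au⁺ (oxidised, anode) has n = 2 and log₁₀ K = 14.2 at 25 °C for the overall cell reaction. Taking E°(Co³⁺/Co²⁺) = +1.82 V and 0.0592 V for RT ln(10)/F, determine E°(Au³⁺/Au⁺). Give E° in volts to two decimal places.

E°cell = (0.0592/n)·log K = (0.0592/2)(14.2) = +0.420 V.
Since Co³⁺/Co²⁺ is the cathode and Au³⁺/Au⁺ the anode, E°cell = E°(Co³⁺/Co²⁺) − E°(Au³⁺/Au⁺).
So E°(Au³⁺/Au⁺) = E°(Co³⁺/Co²⁺) − E°cell = (+1.82) − (+0.420) = +1.40 V.

+1.40 V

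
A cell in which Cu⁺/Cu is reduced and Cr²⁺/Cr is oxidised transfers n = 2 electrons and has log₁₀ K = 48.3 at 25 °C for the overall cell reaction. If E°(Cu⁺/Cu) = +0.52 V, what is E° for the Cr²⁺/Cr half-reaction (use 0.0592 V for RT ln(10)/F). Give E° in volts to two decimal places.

E°cell = (0.0592/n)·log K = (0.0592/2)(48.3) = +1.430 V.
Since Cu⁺/Cu is the cathode and Cr²⁺/Cr the anode, E°cell = E°(Cu⁺/Cu) − E°(Cr²⁺/Cr).
So E°(Cr²⁺/Cr) = E°(Cu⁺/Cu) − E°cell = (+0.52) − (+1.430) = -0.91 V.

-0.91 V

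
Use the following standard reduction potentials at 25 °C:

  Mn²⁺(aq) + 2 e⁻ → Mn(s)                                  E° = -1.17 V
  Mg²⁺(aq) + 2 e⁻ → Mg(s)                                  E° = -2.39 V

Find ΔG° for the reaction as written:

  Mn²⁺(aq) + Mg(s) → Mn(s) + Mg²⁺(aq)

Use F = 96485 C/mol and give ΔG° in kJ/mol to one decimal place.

-235.4 kJ/mol

As written, Mn²⁺/Mn is reduced (cathode) and Mg²⁺/Mg is oxidised (anode), so E°cell = (-1.17) − (-2.39) = +1.22 V.
Balancing electrons gives n = 2.
ΔG° = −nFE° = −(2)(96485)(+1.22) = -235,423 J = -235.4 kJ/mol.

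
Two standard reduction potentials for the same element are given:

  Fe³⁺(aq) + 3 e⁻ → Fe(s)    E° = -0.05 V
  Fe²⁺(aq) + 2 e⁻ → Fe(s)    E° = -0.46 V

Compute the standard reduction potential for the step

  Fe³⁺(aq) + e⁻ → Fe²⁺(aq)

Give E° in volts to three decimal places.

Sequential free energies add, so n₃E°₃ = n₁E°₁ + n₂E°₂.
With n₃ = 3, and the known step contributing 2×(-0.46) V, the unknown satisfies 1·E° = 3×(-0.05) − 2×(-0.46) = +0.770.
E° = +0.770 / 1 = +0.770 V.

+0.770 V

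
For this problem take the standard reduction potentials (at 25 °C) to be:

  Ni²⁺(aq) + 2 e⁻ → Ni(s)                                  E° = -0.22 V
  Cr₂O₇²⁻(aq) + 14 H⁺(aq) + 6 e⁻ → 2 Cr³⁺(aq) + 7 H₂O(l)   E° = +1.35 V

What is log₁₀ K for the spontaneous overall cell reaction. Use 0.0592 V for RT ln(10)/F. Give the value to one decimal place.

159.1

Cathode: Cr₂O₇²⁻/Cr³⁺; anode: Ni²⁺/Ni. E°cell = +1.57 V, n = 6.
log K = nE°cell / 0.0592 = (6)(+1.57) / 0.0592 = 159.1.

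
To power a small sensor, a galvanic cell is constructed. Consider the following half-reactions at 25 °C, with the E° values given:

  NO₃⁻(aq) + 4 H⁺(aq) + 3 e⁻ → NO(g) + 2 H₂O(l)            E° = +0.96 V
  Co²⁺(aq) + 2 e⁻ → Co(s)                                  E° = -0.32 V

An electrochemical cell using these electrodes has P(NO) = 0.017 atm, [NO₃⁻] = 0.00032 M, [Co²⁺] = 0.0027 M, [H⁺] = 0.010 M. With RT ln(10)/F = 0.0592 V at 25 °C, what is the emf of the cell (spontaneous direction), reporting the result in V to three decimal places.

+1.164 V

NO₃⁻/NO is the cathode (higher E°), Co²⁺/Co the anode: E°cell = +0.96 − (-0.32) = +1.28 V, n = 6.
Overall: 2 NO₃⁻(aq) + 8 H⁺(aq) + 3 Co(s) → 2 NO(g) + 4 H₂O(l) + 3 Co²⁺(aq)
Q = P(NO)^2·[Co²⁺]^3 / ([NO₃⁻]^2·[H⁺]^8); log Q = 11.745.
E = E° − (0.0592/n) log Q = +1.28 − (0.0592/6)(11.745) = +1.164 V.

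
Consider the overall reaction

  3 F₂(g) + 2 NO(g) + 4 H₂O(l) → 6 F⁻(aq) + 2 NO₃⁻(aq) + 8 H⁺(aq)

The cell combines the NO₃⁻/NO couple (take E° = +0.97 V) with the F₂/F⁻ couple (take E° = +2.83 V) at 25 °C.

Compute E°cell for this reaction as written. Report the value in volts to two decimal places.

The F₂/F⁻ couple has the higher reduction potential, so it is the cathode; NO₃⁻/NO is oxidised at the anode.
E°cell = E°(cathode) − E°(anode) = (+2.83) − (+0.97) = +1.86 V.
Since E°cell > 0, the reaction is spontaneous under standard conditions.

+1.86 V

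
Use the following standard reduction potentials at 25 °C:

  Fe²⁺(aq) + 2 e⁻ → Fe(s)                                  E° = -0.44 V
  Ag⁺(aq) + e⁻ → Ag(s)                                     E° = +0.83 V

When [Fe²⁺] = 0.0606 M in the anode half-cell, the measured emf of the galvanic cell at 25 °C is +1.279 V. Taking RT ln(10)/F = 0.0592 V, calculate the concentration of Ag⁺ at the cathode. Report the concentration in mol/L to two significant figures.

0.35 M

Ag⁺/Ag is the cathode, Fe²⁺/Fe the anode: E°cell = +1.27 V, n = 2.
Overall reaction: 2 Ag⁺(aq) + Fe(s) → 2 Ag(s) + Fe²⁺(aq); Q = [Fe²⁺]^1/[Ag⁺]^2.
From E = E° − (0.0592/n) log Q: log Q = (E° − E)·n/0.0592 = (+1.27 − (+1.279))·2/0.0592 = -0.3041.
So 2·log[Ag⁺] = 1·log(0.0606) − log Q = -1.2175 − (-0.3041) = -0.9134; log[Ag⁺] = -0.9134 / 2 = -0.4567; [Ag⁺] = 10^(-0.4567) ≈ 0.35 M.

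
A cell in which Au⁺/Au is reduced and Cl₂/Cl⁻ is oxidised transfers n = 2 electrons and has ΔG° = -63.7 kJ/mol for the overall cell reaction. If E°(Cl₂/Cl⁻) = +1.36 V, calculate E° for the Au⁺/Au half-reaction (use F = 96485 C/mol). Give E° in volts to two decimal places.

E°cell = −ΔG°/(nF) = −(-63.7×10³)/((2)(96485)) = +0.330 V.
Since Au⁺/Au is the cathode and Cl₂/Cl⁻ the anode, E°cell = E°(Au⁺/Au) − E°(Cl₂/Cl⁻).
So E°(Au⁺/Au) = E°cell + E°(Cl₂/Cl⁻) = +0.330 + (+1.36) = +1.69 V.

+1.69 V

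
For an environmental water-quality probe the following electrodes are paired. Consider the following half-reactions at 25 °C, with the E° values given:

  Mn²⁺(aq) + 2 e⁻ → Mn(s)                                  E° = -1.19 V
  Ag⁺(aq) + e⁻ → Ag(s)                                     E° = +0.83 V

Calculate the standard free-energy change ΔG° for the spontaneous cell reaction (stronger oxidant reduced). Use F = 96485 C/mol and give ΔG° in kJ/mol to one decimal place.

-389.8 kJ/mol

Ag⁺/Ag (E° = +0.83 V) is the cathode; Mn²⁺/Mn (E° = -1.19 V) is the anode, so E°cell = +2.02 V.
Balancing electrons gives n = 2 (lcm of 1 and 2).
ΔG° = −nFE° = −(2)(96485)(+2.02) = -389,799 J = -389.8 kJ/mol.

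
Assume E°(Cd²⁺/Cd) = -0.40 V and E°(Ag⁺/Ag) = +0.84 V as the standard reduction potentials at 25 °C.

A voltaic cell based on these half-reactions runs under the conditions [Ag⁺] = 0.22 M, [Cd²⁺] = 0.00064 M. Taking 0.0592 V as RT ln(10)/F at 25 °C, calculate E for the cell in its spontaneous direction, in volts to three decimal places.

+1.296 V

Ag⁺/Ag is the cathode (higher E°), Cd²⁺/Cd the anode: E°cell = +0.84 − (-0.40) = +1.24 V, n = 2.
Overall: 2 Ag⁺(aq) + Cd(s) → 2 Ag(s) + Cd²⁺(aq)
Q = [Cd²⁺] / ([Ag⁺]^2); log Q = -1.879.
E = E° − (0.0592/n) log Q = +1.24 − (0.0592/2)(-1.879) = +1.296 V.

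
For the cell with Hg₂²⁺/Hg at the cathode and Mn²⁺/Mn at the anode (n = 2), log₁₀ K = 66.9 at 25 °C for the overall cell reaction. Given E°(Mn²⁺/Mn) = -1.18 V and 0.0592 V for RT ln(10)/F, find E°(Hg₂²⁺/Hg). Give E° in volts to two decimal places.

+0.80 V

E°cell = (0.0592/n)·log K = (0.0592/2)(66.9) = +1.980 V.
Since Hg₂²⁺/Hg is the cathode and Mn²⁺/Mn the anode, E°cell = E°(Hg₂²⁺/Hg) − E°(Mn²⁺/Mn).
So E°(Hg₂²⁺/Hg) = E°cell + E°(Mn²⁺/Mn) = +1.980 + (-1.18) = +0.80 V.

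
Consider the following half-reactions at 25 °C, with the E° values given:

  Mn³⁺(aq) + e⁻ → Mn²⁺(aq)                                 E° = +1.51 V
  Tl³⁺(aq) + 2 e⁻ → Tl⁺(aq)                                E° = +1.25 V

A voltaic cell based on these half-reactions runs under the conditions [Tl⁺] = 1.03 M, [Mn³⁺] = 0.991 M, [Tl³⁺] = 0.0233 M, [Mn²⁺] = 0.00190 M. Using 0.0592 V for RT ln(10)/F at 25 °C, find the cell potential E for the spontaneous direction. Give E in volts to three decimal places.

+0.470 V

Mn³⁺/Mn²⁺ is the cathode (higher E°), Tl³⁺/Tl⁺ the anode: E°cell = +1.51 − (+1.25) = +0.26 V, n = 2.
Overall: 2 Mn³⁺(aq) + Tl⁺(aq) → 2 Mn²⁺(aq) + Tl³⁺(aq)
Q = [Mn²⁺]^2·[Tl³⁺] / ([Mn³⁺]^2·[Tl⁺]); log Q = -7.080.
E = E° − (0.0592/n) log Q = +0.26 − (0.0592/2)(-7.080) = +0.470 V.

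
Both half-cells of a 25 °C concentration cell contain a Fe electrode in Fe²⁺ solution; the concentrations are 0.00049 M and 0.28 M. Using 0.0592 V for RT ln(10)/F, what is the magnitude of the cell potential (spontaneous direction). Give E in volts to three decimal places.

+0.082 V

For a concentration cell E°cell = 0. The 0.28 M side is the cathode (reduction is favoured where [Fe²⁺] is higher).
With n = 2, E = −(0.0592/2) log([Fe²⁺]ₐₙ/[Fe²⁺]꜀ₐₜ) = −(0.0592/2) log(0.00049/0.28) = −(0.0592/2)(-2.757) = +0.082 V.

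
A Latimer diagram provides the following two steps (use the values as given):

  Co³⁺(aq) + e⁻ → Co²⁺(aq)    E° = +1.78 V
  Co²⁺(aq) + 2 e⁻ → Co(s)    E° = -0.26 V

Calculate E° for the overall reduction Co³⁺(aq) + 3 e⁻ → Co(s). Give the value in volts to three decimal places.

Since ΔG° = −nFE° is additive over sequential reductions, n₃E°₃ = n₁E°₁ + n₂E°₂.
E°₃ = (1×+1.78 + 2×-0.26) / 3 = (+1.260) / 3 = +0.420 V.

+0.420 V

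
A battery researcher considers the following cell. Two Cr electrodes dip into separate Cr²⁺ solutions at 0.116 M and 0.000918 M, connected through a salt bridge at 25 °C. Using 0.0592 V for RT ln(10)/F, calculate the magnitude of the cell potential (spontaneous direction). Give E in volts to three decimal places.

+0.062 V

For a concentration cell E°cell = 0. The 0.116 M side is the cathode (reduction is favoured where [Cr²⁺] is higher).
With n = 2, E = −(0.0592/2) log([Cr²⁺]ₐₙ/[Cr²⁺]꜀ₐₜ) = −(0.0592/2) log(0.000918/0.116) = −(0.0592/2)(-2.102) = +0.062 V.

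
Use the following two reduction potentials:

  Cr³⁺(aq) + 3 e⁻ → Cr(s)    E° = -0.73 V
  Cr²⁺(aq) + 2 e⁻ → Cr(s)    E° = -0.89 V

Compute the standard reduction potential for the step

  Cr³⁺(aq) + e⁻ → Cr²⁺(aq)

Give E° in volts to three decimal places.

-0.410 V

Sequential free energies add, so n₃E°₃ = n₁E°₁ + n₂E°₂.
With n₃ = 3, and the known step contributing 2×(-0.89) V, the unknown satisfies 1·E° = 3×(-0.73) − 2×(-0.89) = -0.410.
E° = -0.410 / 1 = -0.410 V.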